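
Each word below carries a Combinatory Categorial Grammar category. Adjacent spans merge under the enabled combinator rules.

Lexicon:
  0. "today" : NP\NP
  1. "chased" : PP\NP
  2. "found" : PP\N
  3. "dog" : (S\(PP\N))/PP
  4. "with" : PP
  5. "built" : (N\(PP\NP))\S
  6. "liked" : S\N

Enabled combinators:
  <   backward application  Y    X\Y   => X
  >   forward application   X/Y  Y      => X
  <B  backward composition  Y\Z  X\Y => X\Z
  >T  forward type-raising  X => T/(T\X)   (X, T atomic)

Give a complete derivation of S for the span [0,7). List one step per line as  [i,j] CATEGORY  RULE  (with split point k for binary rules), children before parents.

[0,7] S   <
  [0,6] N   <
    [0,2] PP\NP   <B
      [0,1] "today" : NP\NP
      [1,2] "chased" : PP\NP
    [2,6] N\(PP\NP)   <
      [2,5] S   <
        [2,3] "found" : PP\N
        [3,5] S\(PP\N)   >
          [3,4] "dog" : (S\(PP\N))/PP
          [4,5] "with" : PP
      [5,6] "built" : (N\(PP\NP))\S
  [6,7] "liked" : S\N

[0,1] NP\NP  lex  "today"
[1,2] PP\NP  lex  "chased"
[0,2] PP\NP  <B  k=1
[2,3] PP\N  lex  "found"
[3,4] (S\(PP\N))/PP  lex  "dog"
[4,5] PP  lex  "with"
[3,5] S\(PP\N)  >  k=4
[2,5] S  <  k=3
[5,6] (N\(PP\NP))\S  lex  "built"
[2,6] N\(PP\NP)  <  k=5
[0,6] N  <  k=2
[6,7] S\N  lex  "liked"
[0,7] S  <  k=6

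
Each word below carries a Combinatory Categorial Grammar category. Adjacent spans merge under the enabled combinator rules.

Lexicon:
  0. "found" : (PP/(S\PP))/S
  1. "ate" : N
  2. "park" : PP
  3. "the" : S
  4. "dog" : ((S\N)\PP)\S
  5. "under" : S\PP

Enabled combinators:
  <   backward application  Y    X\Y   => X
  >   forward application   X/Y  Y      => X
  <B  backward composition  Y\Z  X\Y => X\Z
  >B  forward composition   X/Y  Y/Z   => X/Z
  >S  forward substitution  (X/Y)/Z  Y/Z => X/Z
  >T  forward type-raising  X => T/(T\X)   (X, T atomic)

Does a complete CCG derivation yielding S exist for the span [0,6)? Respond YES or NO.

NO

(PP/(S\PP))/S N PP S ((S\N)\PP)\S S\PP
CKY chart[0,6] = {N/(N\PP), NP/(NP\PP), PP, PP/(PP\PP), S/(S\PP)}; S ∉ chart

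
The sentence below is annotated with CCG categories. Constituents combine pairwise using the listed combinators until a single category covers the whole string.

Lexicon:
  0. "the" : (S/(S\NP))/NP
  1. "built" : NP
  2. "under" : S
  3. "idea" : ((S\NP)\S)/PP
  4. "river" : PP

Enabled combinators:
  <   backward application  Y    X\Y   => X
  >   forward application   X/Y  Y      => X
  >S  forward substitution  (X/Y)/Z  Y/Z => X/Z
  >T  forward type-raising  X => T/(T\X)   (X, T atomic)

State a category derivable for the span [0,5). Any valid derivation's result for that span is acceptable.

S

[0,5] S   >
  [0,2] S/(S\NP)   >
    [0,1] "the" : (S/(S\NP))/NP
    [1,2] "built" : NP
  [2,5] S\NP   <
    [2,3] "under" : S
    [3,5] (S\NP)\S   >
      [3,4] "idea" : ((S\NP)\S)/PP
      [4,5] "river" : PP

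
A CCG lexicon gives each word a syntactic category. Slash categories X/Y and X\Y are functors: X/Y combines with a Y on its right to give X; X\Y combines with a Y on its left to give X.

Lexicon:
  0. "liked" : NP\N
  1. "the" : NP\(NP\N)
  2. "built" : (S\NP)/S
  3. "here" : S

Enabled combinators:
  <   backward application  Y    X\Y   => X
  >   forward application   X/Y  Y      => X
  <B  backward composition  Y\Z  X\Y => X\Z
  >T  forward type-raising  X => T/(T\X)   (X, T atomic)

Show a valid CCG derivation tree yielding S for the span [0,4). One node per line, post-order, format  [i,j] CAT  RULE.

[0,1] NP\N  lex  "liked"
[1,2] NP\(NP\N)  lex  "the"
[0,2] NP  <  k=1
[2,3] (S\NP)/S  lex  "built"
[3,4] S  lex  "here"
[2,4] S\NP  >  k=3
[0,4] S  <  k=2

[0,4] S   <
  [0,2] NP   <
    [0,1] "liked" : NP\N
    [1,2] "the" : NP\(NP\N)
  [2,4] S\NP   >
    [2,3] "built" : (S\NP)/S
    [3,4] "here" : S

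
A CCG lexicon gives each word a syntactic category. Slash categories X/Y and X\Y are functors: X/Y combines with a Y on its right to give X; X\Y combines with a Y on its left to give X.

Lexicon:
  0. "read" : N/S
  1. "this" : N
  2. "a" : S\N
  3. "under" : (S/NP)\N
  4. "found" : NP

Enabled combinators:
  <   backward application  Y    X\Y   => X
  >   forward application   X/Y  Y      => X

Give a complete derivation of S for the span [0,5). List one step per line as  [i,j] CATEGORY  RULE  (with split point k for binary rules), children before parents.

[0,5] S   >
  [0,4] S/NP   <
    [0,3] N   >
      [0,1] "read" : N/S
      [1,3] S   <
        [1,2] "this" : N
        [2,3] "a" : S\N
    [3,4] "under" : (S/NP)\N
  [4,5] "found" : NP

[0,1] N/S  lex  "read"
[1,2] N  lex  "this"
[2,3] S\N  lex  "a"
[1,3] S  <  k=2
[0,3] N  >  k=1
[3,4] (S/NP)\N  lex  "under"
[0,4] S/NP  <  k=3
[4,5] NP  lex  "found"
[0,5] S  >  k=4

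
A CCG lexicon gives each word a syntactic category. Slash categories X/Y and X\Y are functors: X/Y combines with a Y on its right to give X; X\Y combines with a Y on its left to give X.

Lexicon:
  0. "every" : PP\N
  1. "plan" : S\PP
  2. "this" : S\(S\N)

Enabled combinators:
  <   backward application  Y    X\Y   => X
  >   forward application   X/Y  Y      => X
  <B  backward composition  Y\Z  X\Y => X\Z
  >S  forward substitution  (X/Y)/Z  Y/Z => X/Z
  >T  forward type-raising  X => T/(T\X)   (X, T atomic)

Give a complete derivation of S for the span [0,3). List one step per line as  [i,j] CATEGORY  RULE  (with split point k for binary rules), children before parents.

[0,3] S   <
  [0,2] S\N   <B
    [0,1] "every" : PP\N
    [1,2] "plan" : S\PP
  [2,3] "this" : S\(S\N)

[0,1] PP\N  lex  "every"
[1,2] S\PP  lex  "plan"
[0,2] S\N  <B  k=1
[2,3] S\(S\N)  lex  "this"
[0,3] S  <  k=2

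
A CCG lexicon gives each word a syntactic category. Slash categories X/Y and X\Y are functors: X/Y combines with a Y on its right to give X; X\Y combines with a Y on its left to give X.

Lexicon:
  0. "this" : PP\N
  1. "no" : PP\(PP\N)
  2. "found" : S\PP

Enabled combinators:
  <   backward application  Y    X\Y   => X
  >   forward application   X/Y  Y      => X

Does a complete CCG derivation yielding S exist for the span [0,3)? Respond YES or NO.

[0,3] S   <
  [0,2] PP   <
    [0,1] "this" : PP\N
    [1,2] "no" : PP\(PP\N)
  [2,3] "found" : S\PP

YES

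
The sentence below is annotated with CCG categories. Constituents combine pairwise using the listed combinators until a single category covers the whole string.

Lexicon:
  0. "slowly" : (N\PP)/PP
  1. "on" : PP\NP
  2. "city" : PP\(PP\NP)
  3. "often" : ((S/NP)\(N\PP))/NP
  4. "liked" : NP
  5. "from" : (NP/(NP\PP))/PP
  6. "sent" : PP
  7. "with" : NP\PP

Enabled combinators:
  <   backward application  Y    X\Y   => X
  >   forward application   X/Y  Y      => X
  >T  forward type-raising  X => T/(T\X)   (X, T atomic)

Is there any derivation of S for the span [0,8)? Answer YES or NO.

[0,8] S   >
  [0,5] S/NP   <
    [0,3] N\PP   >
      [0,1] "slowly" : (N\PP)/PP
      [1,3] PP   <
        [1,2] "on" : PP\NP
        [2,3] "city" : PP\(PP\NP)
    [3,5] (S/NP)\(N\PP)   >
      [3,4] "often" : ((S/NP)\(N\PP))/NP
      [4,5] "liked" : NP
  [5,8] NP   >
    [5,7] NP/(NP\PP)   >
      [5,6] "from" : (NP/(NP\PP))/PP
      [6,7] "sent" : PP
    [7,8] "with" : NP\PP

YES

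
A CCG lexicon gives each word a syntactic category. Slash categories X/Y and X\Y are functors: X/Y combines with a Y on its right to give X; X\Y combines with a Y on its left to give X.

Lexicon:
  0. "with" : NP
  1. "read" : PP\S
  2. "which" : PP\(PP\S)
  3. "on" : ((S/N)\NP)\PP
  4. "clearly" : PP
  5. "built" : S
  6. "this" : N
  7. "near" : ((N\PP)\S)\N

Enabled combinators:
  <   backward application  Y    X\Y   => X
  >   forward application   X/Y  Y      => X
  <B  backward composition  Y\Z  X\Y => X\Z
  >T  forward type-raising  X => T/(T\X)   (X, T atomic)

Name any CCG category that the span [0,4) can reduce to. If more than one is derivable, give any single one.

[0,8] S   >
  [0,4] S/N   <
    [0,1] "with" : NP
    [1,4] (S/N)\NP   <
      [1,3] PP   <
        [1,2] "read" : PP\S
        [2,3] "which" : PP\(PP\S)
      [3,4] "on" : ((S/N)\NP)\PP
  [4,8] N   <
    [4,5] "clearly" : PP
    [5,8] N\PP   <
      [5,6] "built" : S
      [6,8] (N\PP)\S   <
        [6,7] "this" : N
        [7,8] "near" : ((N\PP)\S)\N

S/N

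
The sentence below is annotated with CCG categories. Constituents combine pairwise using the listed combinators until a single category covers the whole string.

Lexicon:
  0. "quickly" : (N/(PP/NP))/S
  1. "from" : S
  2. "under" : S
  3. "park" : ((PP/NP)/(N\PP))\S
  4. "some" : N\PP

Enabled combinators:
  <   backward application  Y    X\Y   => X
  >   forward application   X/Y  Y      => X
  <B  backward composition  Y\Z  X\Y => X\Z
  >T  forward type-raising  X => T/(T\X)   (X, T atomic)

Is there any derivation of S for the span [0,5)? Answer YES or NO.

(N/(PP/NP))/S S S ((PP/NP)/(N\PP))\S N\PP
CKY chart[0,5] = {N, N/(N\N), NP/(NP\N), PP/(PP\N), S/(S\N)}; S ∉ chart

NO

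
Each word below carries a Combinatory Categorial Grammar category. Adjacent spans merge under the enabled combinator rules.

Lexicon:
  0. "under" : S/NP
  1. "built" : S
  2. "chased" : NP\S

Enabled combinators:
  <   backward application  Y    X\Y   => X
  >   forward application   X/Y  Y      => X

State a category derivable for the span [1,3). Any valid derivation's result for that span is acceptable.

[0,3] S   >
  [0,1] "under" : S/NP
  [1,3] NP   <
    [1,2] "built" : S
    [2,3] "chased" : NP\S

NP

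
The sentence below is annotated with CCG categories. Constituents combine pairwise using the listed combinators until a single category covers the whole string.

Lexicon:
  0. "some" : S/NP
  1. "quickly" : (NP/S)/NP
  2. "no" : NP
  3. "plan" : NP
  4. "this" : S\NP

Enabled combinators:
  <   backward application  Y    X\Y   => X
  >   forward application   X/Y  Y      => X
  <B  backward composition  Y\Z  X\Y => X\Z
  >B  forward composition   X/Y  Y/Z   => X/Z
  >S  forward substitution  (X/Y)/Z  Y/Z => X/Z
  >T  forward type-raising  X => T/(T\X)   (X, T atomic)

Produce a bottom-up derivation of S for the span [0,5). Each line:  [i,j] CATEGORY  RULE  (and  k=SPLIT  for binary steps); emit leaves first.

[0,5] S   >
  [0,1] "some" : S/NP
  [1,5] NP   >
    [1,3] NP/S   >
      [1,2] "quickly" : (NP/S)/NP
      [2,3] "no" : NP
    [3,5] S   <
      [3,4] "plan" : NP
      [4,5] "this" : S\NP

[0,1] S/NP  lex  "some"
[1,2] (NP/S)/NP  lex  "quickly"
[2,3] NP  lex  "no"
[1,3] NP/S  >  k=2
[3,4] NP  lex  "plan"
[4,5] S\NP  lex  "this"
[3,5] S  <  k=4
[1,5] NP  >  k=3
[0,5] S  >  k=1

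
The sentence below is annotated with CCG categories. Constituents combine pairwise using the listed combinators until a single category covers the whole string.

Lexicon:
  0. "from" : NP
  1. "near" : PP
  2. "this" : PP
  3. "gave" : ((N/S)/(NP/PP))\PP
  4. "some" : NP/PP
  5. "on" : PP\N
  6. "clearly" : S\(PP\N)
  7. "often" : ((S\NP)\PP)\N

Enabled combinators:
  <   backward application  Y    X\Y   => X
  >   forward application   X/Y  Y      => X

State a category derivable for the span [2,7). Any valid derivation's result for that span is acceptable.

[0,8] S   <
  [0,1] "from" : NP
  [1,8] S\NP   <
    [1,2] "near" : PP
    [2,8] (S\NP)\PP   <
      [2,7] N   >
        [2,5] N/S   >
          [2,4] (N/S)/(NP/PP)   <
            [2,3] "this" : PP
            [3,4] "gave" : ((N/S)/(NP/PP))\PP
          [4,5] "some" : NP/PP
        [5,7] S   <
          [5,6] "on" : PP\N
          [6,7] "clearly" : S\(PP\N)
      [7,8] "often" : ((S\NP)\PP)\N

N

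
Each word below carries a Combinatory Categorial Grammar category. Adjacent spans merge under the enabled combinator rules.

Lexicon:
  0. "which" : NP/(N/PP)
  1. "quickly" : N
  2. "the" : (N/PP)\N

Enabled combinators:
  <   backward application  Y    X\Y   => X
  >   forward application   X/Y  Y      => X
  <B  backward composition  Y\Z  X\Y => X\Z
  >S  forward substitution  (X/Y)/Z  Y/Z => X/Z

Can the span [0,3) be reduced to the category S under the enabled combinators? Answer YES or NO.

NO

NP/(N/PP) N (N/PP)\N
CKY chart[0,3] = {NP}; S ∉ chart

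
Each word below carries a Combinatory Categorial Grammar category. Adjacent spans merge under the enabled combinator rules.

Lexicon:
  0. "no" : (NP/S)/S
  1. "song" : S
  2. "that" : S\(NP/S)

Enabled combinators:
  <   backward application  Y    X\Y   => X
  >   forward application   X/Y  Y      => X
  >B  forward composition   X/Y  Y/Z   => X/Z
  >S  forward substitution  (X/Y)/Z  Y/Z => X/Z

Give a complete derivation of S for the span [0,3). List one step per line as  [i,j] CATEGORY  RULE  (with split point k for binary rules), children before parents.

[0,1] (NP/S)/S  lex  "no"
[1,2] S  lex  "song"
[0,2] NP/S  >  k=1
[2,3] S\(NP/S)  lex  "that"
[0,3] S  <  k=2

[0,3] S   <
  [0,2] NP/S   >
    [0,1] "no" : (NP/S)/S
    [1,2] "song" : S
  [2,3] "that" : S\(NP/S)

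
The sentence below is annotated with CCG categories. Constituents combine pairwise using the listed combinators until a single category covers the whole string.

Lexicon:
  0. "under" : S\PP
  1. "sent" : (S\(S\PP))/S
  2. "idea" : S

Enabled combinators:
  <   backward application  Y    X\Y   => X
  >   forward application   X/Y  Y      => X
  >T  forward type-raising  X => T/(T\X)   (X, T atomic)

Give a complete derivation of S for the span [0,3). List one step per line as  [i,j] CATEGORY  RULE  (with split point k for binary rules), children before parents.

[0,3] S   <
  [0,1] "under" : S\PP
  [1,3] S\(S\PP)   >
    [1,2] "sent" : (S\(S\PP))/S
    [2,3] "idea" : S

[0,1] S\PP  lex  "under"
[1,2] (S\(S\PP))/S  lex  "sent"
[2,3] S  lex  "idea"
[1,3] S\(S\PP)  >  k=2
[0,3] S  <  k=1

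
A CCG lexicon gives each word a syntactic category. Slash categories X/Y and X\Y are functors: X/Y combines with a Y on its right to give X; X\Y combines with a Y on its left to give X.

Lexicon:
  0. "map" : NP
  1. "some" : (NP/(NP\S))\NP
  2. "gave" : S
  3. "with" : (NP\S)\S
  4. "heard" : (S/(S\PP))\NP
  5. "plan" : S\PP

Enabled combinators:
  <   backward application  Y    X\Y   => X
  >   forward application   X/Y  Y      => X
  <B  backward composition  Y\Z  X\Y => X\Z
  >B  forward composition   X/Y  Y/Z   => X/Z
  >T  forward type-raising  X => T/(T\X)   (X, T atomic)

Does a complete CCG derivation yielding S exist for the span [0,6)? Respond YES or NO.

[0,6] S   >
  [0,5] S/(S\PP)   <
    [0,4] NP   >
      [0,2] NP/(NP\S)   <
        [0,1] "map" : NP
        [1,2] "some" : (NP/(NP\S))\NP
      [2,4] NP\S   <
        [2,3] "gave" : S
        [3,4] "with" : (NP\S)\S
    [4,5] "heard" : (S/(S\PP))\NP
  [5,6] "plan" : S\PP

YES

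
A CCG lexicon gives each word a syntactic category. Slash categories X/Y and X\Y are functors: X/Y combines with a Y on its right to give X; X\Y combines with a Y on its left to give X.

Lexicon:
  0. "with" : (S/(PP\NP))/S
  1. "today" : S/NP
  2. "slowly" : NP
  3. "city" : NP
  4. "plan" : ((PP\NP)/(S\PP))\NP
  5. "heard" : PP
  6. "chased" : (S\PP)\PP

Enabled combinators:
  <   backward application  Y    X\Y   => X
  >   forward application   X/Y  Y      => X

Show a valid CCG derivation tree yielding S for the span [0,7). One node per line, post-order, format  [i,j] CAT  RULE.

[0,7] S   >
  [0,3] S/(PP\NP)   >
    [0,1] "with" : (S/(PP\NP))/S
    [1,3] S   >
      [1,2] "today" : S/NP
      [2,3] "slowly" : NP
  [3,7] PP\NP   >
    [3,5] (PP\NP)/(S\PP)   <
      [3,4] "city" : NP
      [4,5] "plan" : ((PP\NP)/(S\PP))\NP
    [5,7] S\PP   <
      [5,6] "heard" : PP
      [6,7] "chased" : (S\PP)\PP

[0,1] (S/(PP\NP))/S  lex  "with"
[1,2] S/NP  lex  "today"
[2,3] NP  lex  "slowly"
[1,3] S  >  k=2
[0,3] S/(PP\NP)  >  k=1
[3,4] NP  lex  "city"
[4,5] ((PP\NP)/(S\PP))\NP  lex  "plan"
[3,5] (PP\NP)/(S\PP)  <  k=4
[5,6] PP  lex  "heard"
[6,7] (S\PP)\PP  lex  "chased"
[5,7] S\PP  <  k=6
[3,7] PP\NP  >  k=5
[0,7] S  >  k=3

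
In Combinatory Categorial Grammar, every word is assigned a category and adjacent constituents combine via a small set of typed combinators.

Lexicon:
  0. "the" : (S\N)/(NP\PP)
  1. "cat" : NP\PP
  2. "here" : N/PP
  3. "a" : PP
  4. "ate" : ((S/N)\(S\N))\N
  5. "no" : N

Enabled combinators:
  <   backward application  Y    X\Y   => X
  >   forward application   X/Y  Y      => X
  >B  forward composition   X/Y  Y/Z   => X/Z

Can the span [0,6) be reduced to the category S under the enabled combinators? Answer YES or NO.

YES

[0,6] S   >
  [0,5] S/N   <
    [0,2] S\N   >
      [0,1] "the" : (S\N)/(NP\PP)
      [1,2] "cat" : NP\PP
    [2,5] (S/N)\(S\N)   <
      [2,4] N   >
        [2,3] "here" : N/PP
        [3,4] "a" : PP
      [4,5] "ate" : ((S/N)\(S\N))\N
  [5,6] "no" : N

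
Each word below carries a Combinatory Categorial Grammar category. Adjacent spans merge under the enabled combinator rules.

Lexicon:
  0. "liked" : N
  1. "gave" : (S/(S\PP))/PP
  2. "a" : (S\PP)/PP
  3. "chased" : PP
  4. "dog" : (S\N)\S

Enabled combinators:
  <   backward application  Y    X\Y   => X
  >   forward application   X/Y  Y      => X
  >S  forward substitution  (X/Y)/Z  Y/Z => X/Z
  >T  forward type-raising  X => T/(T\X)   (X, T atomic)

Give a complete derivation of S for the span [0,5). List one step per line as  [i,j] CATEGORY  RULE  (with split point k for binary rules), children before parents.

[0,5] S   >
  [0,1] S/(S\N)   >T
    [0,1] "liked" : N
  [1,5] S\N   <
    [1,4] S   >
      [1,3] S/PP   >S
        [1,2] "gave" : (S/(S\PP))/PP
        [2,3] "a" : (S\PP)/PP
      [3,4] "chased" : PP
    [4,5] "dog" : (S\N)\S

[0,1] N  lex  "liked"
[0,1] S/(S\N)  >T
[1,2] (S/(S\PP))/PP  lex  "gave"
[2,3] (S\PP)/PP  lex  "a"
[1,3] S/PP  >S  k=2
[3,4] PP  lex  "chased"
[1,4] S  >  k=3
[4,5] (S\N)\S  lex  "dog"
[1,5] S\N  <  k=4
[0,5] S  >  k=1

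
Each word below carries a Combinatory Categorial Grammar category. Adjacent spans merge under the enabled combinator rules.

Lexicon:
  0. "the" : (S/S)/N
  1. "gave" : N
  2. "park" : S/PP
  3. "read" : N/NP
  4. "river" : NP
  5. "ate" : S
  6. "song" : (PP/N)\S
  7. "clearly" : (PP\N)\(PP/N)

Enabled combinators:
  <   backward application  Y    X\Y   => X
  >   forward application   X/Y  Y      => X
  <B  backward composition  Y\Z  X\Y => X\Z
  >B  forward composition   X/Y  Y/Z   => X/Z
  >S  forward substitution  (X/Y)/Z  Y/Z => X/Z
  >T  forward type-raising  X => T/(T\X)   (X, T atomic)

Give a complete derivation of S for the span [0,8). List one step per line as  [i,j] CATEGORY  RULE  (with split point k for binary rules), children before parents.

[0,1] (S/S)/N  lex  "the"
[1,2] N  lex  "gave"
[0,2] S/S  >  k=1
[2,3] S/PP  lex  "park"
[0,3] S/PP  >B  k=2
[3,4] N/NP  lex  "read"
[4,5] NP  lex  "river"
[3,5] N  >  k=4
[5,6] S  lex  "ate"
[6,7] (PP/N)\S  lex  "song"
[5,7] PP/N  <  k=6
[7,8] (PP\N)\(PP/N)  lex  "clearly"
[5,8] PP\N  <  k=7
[3,8] PP  <  k=5
[0,8] S  >  k=3

[0,8] S   >
  [0,3] S/PP   >B
    [0,2] S/S   >
      [0,1] "the" : (S/S)/N
      [1,2] "gave" : N
    [2,3] "park" : S/PP
  [3,8] PP   <
    [3,5] N   >
      [3,4] "read" : N/NP
      [4,5] "river" : NP
    [5,8] PP\N   <
      [5,7] PP/N   <
        [5,6] "ate" : S
        [6,7] "song" : (PP/N)\S
      [7,8] "clearly" : (PP\N)\(PP/N)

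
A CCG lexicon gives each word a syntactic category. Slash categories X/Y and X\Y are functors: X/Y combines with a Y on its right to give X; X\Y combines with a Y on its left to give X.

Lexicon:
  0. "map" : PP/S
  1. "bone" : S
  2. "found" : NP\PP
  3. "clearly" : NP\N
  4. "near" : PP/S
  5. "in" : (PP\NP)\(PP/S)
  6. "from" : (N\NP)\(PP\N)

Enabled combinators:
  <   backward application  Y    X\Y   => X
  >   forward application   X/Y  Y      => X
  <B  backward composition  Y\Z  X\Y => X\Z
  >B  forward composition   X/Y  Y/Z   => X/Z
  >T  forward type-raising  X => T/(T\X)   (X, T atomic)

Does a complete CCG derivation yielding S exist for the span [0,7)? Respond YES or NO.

NO

PP/S S NP\PP NP\N PP/S (PP\NP)\(PP/S) (N\NP)\(PP\N)
CKY chart[0,7] = {N, N/(N\N), NP/(NP\N), PP/(PP\N), S/(S\N)}; S ∉ chart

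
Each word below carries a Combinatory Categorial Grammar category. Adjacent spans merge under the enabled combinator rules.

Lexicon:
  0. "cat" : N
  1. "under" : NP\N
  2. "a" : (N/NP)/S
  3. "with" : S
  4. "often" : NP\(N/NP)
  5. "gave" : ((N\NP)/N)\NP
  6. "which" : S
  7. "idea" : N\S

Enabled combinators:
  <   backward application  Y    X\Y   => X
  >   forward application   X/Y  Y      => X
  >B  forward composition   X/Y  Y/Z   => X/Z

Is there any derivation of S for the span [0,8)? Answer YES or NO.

NO

N NP\N (N/NP)/S S NP\(N/NP) ((N\NP)/N)\NP S N\S
CKY chart[0,8] = {N}; S ∉ chart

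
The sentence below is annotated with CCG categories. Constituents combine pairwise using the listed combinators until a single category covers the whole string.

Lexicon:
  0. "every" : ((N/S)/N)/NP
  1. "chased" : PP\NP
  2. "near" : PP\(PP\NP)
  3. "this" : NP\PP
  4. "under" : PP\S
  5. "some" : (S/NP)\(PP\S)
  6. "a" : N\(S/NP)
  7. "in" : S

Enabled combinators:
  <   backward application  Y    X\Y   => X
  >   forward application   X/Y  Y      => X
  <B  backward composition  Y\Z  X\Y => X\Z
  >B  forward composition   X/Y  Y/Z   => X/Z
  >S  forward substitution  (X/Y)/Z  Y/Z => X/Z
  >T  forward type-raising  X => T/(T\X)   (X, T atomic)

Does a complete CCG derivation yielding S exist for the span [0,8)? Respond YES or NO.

NO

((N/S)/N)/NP PP\NP PP\(PP\NP) NP\PP PP\S (S/NP)\(PP\S) N\(S/NP) S
CKY chart[0,8] = {N, N/(N\N), N/(S\S), NP/(NP\N), PP/(PP\N), S/(S\N)}; S ∉ chart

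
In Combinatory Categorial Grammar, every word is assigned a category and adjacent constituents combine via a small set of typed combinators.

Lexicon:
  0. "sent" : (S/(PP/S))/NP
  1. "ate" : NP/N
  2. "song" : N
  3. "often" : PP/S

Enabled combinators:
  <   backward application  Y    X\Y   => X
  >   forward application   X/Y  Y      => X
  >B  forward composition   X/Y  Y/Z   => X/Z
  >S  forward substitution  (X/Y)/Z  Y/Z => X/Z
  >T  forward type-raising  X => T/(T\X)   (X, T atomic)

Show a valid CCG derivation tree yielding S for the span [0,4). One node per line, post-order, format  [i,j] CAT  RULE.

[0,1] (S/(PP/S))/NP  lex  "sent"
[1,2] NP/N  lex  "ate"
[2,3] N  lex  "song"
[1,3] NP  >  k=2
[0,3] S/(PP/S)  >  k=1
[3,4] PP/S  lex  "often"
[0,4] S  >  k=3

[0,4] S   >
  [0,3] S/(PP/S)   >
    [0,1] "sent" : (S/(PP/S))/NP
    [1,3] NP   >
      [1,2] "ate" : NP/N
      [2,3] "song" : N
  [3,4] "often" : PP/S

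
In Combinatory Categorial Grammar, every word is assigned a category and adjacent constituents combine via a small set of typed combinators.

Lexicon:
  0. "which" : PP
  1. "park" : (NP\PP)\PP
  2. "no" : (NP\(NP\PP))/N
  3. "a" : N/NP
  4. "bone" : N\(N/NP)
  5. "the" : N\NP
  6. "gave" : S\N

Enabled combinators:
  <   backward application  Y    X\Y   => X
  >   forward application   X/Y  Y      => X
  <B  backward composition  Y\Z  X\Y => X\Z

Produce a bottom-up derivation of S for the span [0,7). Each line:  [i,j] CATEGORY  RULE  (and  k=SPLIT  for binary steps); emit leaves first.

[0,7] S   <
  [0,5] NP   <
    [0,2] NP\PP   <
      [0,1] "which" : PP
      [1,2] "park" : (NP\PP)\PP
    [2,5] NP\(NP\PP)   >
      [2,3] "no" : (NP\(NP\PP))/N
      [3,5] N   <
        [3,4] "a" : N/NP
        [4,5] "bone" : N\(N/NP)
  [5,7] S\NP   <B
    [5,6] "the" : N\NP
    [6,7] "gave" : S\N

[0,1] PP  lex  "which"
[1,2] (NP\PP)\PP  lex  "park"
[0,2] NP\PP  <  k=1
[2,3] (NP\(NP\PP))/N  lex  "no"
[3,4] N/NP  lex  "a"
[4,5] N\(N/NP)  lex  "bone"
[3,5] N  <  k=4
[2,5] NP\(NP\PP)  >  k=3
[0,5] NP  <  k=2
[5,6] N\NP  lex  "the"
[6,7] S\N  lex  "gave"
[5,7] S\NP  <B  k=6
[0,7] S  <  k=5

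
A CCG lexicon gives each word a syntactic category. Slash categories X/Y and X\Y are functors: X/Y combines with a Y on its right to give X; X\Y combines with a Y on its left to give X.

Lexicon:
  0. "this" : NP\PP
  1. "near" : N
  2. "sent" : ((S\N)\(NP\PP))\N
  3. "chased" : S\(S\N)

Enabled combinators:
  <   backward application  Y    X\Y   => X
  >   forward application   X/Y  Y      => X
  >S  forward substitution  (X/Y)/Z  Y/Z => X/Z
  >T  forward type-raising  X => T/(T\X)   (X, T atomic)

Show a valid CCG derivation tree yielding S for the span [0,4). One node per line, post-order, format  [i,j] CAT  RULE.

[0,4] S   <
  [0,3] S\N   <
    [0,1] "this" : NP\PP
    [1,3] (S\N)\(NP\PP)   <
      [1,2] "near" : N
      [2,3] "sent" : ((S\N)\(NP\PP))\N
  [3,4] "chased" : S\(S\N)

[0,1] NP\PP  lex  "this"
[1,2] N  lex  "near"
[2,3] ((S\N)\(NP\PP))\N  lex  "sent"
[1,3] (S\N)\(NP\PP)  <  k=2
[0,3] S\N  <  k=1
[3,4] S\(S\N)  lex  "chased"
[0,4] S  <  k=3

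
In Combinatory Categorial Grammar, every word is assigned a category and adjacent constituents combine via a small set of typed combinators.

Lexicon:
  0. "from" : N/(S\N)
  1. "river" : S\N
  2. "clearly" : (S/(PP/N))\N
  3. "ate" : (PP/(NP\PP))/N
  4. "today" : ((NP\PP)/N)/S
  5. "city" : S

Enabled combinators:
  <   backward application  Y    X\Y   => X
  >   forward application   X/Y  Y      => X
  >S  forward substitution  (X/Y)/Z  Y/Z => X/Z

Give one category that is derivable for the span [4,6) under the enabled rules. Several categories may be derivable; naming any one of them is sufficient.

[0,6] S   >
  [0,3] S/(PP/N)   <
    [0,2] N   >
      [0,1] "from" : N/(S\N)
      [1,2] "river" : S\N
    [2,3] "clearly" : (S/(PP/N))\N
  [3,6] PP/N   >S
    [3,4] "ate" : (PP/(NP\PP))/N
    [4,6] (NP\PP)/N   >
      [4,5] "today" : ((NP\PP)/N)/S
      [5,6] "city" : S

(NP\PP)/N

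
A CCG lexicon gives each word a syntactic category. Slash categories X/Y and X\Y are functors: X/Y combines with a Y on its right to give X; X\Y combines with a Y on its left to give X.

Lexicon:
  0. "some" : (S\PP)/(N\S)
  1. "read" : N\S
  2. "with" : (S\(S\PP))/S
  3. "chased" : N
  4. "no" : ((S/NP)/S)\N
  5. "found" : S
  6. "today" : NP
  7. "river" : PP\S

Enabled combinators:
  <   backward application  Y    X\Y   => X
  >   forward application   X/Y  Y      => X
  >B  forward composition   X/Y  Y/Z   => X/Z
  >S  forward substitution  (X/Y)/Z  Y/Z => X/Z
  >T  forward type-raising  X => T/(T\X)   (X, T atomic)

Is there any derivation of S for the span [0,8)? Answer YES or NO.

(S\PP)/(N\S) N\S (S\(S\PP))/S N ((S/NP)/S)\N S NP PP\S
CKY chart[0,8] = {N/(N\PP), NP/(NP\PP), PP, PP/(PP\PP), S/(S\PP)}; S ∉ chart

NO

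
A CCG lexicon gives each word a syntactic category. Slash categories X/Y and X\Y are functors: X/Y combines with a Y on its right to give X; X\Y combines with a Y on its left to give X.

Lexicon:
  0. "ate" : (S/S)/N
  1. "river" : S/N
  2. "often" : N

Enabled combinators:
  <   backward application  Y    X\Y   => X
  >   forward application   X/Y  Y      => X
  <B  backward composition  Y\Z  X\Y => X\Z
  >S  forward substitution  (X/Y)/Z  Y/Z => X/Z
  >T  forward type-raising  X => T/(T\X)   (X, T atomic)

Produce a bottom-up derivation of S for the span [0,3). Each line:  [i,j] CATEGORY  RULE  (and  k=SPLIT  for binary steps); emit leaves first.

[0,1] (S/S)/N  lex  "ate"
[1,2] S/N  lex  "river"
[0,2] S/N  >S  k=1
[2,3] N  lex  "often"
[0,3] S  >  k=2

[0,3] S   >
  [0,2] S/N   >S
    [0,1] "ate" : (S/S)/N
    [1,2] "river" : S/N
  [2,3] "often" : N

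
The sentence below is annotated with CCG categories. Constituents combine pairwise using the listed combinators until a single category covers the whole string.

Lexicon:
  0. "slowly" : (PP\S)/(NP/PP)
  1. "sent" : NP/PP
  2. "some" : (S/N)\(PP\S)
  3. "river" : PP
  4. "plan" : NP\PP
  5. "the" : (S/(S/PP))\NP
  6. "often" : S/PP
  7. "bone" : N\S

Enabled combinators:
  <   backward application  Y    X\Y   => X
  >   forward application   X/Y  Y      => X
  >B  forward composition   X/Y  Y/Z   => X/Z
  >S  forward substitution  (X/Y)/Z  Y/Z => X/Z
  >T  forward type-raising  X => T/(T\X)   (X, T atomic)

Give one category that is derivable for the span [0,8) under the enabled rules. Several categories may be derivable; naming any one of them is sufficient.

S

[0,8] S   >
  [0,3] S/N   <
    [0,2] PP\S   >
      [0,1] "slowly" : (PP\S)/(NP/PP)
      [1,2] "sent" : NP/PP
    [2,3] "some" : (S/N)\(PP\S)
  [3,8] N   <
    [3,7] S   >
      [3,6] S/(S/PP)   <
        [3,5] NP   <
          [3,4] "river" : PP
          [4,5] "plan" : NP\PP
        [5,6] "the" : (S/(S/PP))\NP
      [6,7] "often" : S/PP
    [7,8] "bone" : N\S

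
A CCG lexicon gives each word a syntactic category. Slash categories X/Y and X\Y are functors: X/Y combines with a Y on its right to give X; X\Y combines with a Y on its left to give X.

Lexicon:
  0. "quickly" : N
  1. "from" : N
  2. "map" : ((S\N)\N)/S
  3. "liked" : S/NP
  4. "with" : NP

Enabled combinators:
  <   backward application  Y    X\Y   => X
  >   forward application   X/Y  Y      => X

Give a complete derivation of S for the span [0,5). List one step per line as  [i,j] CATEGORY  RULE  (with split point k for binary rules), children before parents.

[0,1] N  lex  "quickly"
[1,2] N  lex  "from"
[2,3] ((S\N)\N)/S  lex  "map"
[3,4] S/NP  lex  "liked"
[4,5] NP  lex  "with"
[3,5] S  >  k=4
[2,5] (S\N)\N  >  k=3
[1,5] S\N  <  k=2
[0,5] S  <  k=1

[0,5] S   <
  [0,1] "quickly" : N
  [1,5] S\N   <
    [1,2] "from" : N
    [2,5] (S\N)\N   >
      [2,3] "map" : ((S\N)\N)/S
      [3,5] S   >
        [3,4] "liked" : S/NP
        [4,5] "with" : NP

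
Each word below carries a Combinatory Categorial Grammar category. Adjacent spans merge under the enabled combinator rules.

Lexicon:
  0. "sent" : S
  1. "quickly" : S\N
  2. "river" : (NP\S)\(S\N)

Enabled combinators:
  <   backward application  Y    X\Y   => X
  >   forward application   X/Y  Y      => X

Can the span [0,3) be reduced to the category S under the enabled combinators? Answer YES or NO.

S S\N (NP\S)\(S\N)
CKY chart[0,3] = {NP}; S ∉ chart

NO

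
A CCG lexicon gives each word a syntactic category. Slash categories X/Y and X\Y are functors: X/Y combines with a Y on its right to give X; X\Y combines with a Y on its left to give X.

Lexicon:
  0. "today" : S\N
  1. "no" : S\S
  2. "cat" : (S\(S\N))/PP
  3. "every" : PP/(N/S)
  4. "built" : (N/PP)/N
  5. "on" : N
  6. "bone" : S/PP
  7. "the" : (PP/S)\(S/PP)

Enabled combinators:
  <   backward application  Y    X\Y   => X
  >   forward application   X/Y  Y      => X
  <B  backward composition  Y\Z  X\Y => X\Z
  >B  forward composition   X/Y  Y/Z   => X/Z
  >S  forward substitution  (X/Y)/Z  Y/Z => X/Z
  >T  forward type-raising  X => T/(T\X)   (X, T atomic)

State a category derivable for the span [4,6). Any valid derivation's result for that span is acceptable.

[0,8] S   <
  [0,2] S\N   <B
    [0,1] "today" : S\N
    [1,2] "no" : S\S
  [2,8] S\(S\N)   >
    [2,3] "cat" : (S\(S\N))/PP
    [3,8] PP   >
      [3,4] "every" : PP/(N/S)
      [4,8] N/S   >B
        [4,6] N/PP   >
          [4,5] "built" : (N/PP)/N
          [5,6] "on" : N
        [6,8] PP/S   <
          [6,7] "bone" : S/PP
          [7,8] "the" : (PP/S)\(S/PP)

N/PP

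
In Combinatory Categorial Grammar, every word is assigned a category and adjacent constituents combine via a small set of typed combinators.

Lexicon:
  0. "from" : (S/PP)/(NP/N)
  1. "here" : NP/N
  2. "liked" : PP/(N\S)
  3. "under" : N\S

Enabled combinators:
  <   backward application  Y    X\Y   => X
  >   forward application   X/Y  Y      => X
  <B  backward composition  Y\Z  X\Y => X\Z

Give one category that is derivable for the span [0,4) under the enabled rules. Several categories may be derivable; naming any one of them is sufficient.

S

[0,4] S   >
  [0,2] S/PP   >
    [0,1] "from" : (S/PP)/(NP/N)
    [1,2] "here" : NP/N
  [2,4] PP   >
    [2,3] "liked" : PP/(N\S)
    [3,4] "under" : N\S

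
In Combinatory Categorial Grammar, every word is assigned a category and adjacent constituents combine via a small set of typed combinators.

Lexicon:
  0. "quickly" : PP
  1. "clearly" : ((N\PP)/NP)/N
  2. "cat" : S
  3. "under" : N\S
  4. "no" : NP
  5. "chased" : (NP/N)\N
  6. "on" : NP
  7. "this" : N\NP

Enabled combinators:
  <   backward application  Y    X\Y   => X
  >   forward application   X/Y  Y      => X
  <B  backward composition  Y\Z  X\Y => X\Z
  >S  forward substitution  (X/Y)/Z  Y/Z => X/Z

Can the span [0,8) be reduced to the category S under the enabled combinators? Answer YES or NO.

NO

PP ((N\PP)/NP)/N S N\S NP (NP/N)\N NP N\NP
CKY chart[0,8] = {NP}; S ∉ chart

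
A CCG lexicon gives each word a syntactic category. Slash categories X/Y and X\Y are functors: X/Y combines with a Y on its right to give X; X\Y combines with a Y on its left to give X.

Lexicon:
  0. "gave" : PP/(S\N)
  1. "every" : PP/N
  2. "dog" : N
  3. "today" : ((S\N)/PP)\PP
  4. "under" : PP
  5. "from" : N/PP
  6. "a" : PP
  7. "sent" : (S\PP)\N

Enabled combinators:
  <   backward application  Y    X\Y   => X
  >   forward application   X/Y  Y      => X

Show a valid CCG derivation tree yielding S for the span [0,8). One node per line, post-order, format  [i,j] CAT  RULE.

[0,8] S   <
  [0,5] PP   >
    [0,1] "gave" : PP/(S\N)
    [1,5] S\N   >
      [1,4] (S\N)/PP   <
        [1,3] PP   >
          [1,2] "every" : PP/N
          [2,3] "dog" : N
        [3,4] "today" : ((S\N)/PP)\PP
      [4,5] "under" : PP
  [5,8] S\PP   <
    [5,7] N   >
      [5,6] "from" : N/PP
      [6,7] "a" : PP
    [7,8] "sent" : (S\PP)\N

[0,1] PP/(S\N)  lex  "gave"
[1,2] PP/N  lex  "every"
[2,3] N  lex  "dog"
[1,3] PP  >  k=2
[3,4] ((S\N)/PP)\PP  lex  "today"
[1,4] (S\N)/PP  <  k=3
[4,5] PP  lex  "under"
[1,5] S\N  >  k=4
[0,5] PP  >  k=1
[5,6] N/PP  lex  "from"
[6,7] PP  lex  "a"
[5,7] N  >  k=6
[7,8] (S\PP)\N  lex  "sent"
[5,8] S\PP  <  k=7
[0,8] S  <  k=5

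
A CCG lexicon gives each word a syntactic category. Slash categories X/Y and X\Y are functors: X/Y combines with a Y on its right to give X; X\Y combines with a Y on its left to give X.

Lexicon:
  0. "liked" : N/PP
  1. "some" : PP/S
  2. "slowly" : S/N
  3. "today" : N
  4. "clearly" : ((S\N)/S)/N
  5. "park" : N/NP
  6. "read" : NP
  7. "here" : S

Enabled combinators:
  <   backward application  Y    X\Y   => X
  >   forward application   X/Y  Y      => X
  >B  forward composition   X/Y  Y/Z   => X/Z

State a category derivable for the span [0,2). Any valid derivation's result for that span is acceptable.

[0,8] S   <
  [0,4] N   >
    [0,2] N/S   >B
      [0,1] "liked" : N/PP
      [1,2] "some" : PP/S
    [2,4] S   >
      [2,3] "slowly" : S/N
      [3,4] "today" : N
  [4,8] S\N   >
    [4,7] (S\N)/S   >
      [4,5] "clearly" : ((S\N)/S)/N
      [5,7] N   >
        [5,6] "park" : N/NP
        [6,7] "read" : NP
    [7,8] "here" : S

N/S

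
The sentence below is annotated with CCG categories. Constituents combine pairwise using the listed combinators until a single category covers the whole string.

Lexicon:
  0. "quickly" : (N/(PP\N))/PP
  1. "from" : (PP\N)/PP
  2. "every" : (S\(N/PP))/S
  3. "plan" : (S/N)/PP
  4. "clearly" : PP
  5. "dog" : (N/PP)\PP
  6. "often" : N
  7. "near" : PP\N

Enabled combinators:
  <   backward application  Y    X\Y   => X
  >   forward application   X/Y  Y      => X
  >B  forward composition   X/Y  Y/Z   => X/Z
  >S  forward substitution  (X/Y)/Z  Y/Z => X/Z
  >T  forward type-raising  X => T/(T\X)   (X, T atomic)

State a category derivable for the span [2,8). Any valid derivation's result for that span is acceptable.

S\(N/PP)

[0,8] S   <
  [0,2] N/PP   >S
    [0,1] "quickly" : (N/(PP\N))/PP
    [1,2] "from" : (PP\N)/PP
  [2,8] S\(N/PP)   >
    [2,3] "every" : (S\(N/PP))/S
    [3,8] S   >
      [3,6] S/PP   >S
        [3,4] "plan" : (S/N)/PP
        [4,6] N/PP   <
          [4,5] "clearly" : PP
          [5,6] "dog" : (N/PP)\PP
      [6,8] PP   <
        [6,7] "often" : N
        [7,8] "near" : PP\N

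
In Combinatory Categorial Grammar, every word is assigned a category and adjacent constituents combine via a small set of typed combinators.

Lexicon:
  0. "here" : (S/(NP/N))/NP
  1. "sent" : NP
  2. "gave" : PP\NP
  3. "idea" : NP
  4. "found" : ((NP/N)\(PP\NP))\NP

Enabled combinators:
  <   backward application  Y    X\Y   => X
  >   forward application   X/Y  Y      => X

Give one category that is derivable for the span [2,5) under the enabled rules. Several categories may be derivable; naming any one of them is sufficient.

NP/N

[0,5] S   >
  [0,2] S/(NP/N)   >
    [0,1] "here" : (S/(NP/N))/NP
    [1,2] "sent" : NP
  [2,5] NP/N   <
    [2,3] "gave" : PP\NP
    [3,5] (NP/N)\(PP\NP)   <
      [3,4] "idea" : NP
      [4,5] "found" : ((NP/N)\(PP\NP))\NP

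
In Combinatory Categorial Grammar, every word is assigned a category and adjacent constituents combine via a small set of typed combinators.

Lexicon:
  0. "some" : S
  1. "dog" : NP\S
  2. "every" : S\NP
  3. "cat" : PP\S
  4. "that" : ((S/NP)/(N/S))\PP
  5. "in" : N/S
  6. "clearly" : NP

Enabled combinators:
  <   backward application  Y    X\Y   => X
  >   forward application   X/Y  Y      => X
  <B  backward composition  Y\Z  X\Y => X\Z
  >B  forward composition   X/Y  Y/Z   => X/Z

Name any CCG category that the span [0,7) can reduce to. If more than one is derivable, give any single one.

[0,7] S   >
  [0,6] S/NP   >
    [0,5] (S/NP)/(N/S)   <
      [0,4] PP   <
        [0,2] NP   <
          [0,1] "some" : S
          [1,2] "dog" : NP\S
        [2,4] PP\NP   <B
          [2,3] "every" : S\NP
          [3,4] "cat" : PP\S
      [4,5] "that" : ((S/NP)/(N/S))\PP
    [5,6] "in" : N/S
  [6,7] "clearly" : NP

S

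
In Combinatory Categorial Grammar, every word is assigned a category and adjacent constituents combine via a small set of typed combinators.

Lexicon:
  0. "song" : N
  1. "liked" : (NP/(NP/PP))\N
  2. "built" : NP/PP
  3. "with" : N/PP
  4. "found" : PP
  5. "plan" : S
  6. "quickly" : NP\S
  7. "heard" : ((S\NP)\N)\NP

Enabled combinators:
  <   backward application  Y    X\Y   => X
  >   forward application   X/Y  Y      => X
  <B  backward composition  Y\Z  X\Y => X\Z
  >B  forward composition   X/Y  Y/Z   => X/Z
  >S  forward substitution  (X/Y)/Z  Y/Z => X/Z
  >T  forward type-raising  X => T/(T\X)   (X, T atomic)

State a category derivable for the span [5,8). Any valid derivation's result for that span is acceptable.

(S\NP)\N

[0,8] S   <
  [0,3] NP   >
    [0,2] NP/(NP/PP)   <
      [0,1] "song" : N
      [1,2] "liked" : (NP/(NP/PP))\N
    [2,3] "built" : NP/PP
  [3,8] S\NP   <
    [3,5] N   >
      [3,4] "with" : N/PP
      [4,5] "found" : PP
    [5,8] (S\NP)\N   <
      [5,7] NP   <
        [5,6] "plan" : S
        [6,7] "quickly" : NP\S
      [7,8] "heard" : ((S\NP)\N)\NP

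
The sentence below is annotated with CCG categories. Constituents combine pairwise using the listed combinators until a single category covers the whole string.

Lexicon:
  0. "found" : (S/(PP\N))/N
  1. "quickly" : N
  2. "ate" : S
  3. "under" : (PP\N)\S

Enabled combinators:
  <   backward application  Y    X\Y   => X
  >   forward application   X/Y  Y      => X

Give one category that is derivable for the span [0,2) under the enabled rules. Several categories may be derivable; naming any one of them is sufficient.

S/(PP\N)

[0,4] S   >
  [0,2] S/(PP\N)   >
    [0,1] "found" : (S/(PP\N))/N
    [1,2] "quickly" : N
  [2,4] PP\N   <
    [2,3] "ate" : S
    [3,4] "under" : (PP\N)\S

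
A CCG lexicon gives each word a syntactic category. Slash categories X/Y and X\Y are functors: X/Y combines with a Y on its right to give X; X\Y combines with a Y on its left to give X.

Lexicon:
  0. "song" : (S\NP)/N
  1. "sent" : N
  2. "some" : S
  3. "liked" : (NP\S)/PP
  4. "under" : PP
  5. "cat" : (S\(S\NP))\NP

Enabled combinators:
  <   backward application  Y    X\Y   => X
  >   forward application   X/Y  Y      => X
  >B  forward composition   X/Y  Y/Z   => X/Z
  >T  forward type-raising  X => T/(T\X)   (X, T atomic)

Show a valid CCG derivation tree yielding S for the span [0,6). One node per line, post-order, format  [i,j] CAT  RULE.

[0,6] S   <
  [0,2] S\NP   >
    [0,1] "song" : (S\NP)/N
    [1,2] "sent" : N
  [2,6] S\(S\NP)   <
    [2,5] NP   <
      [2,3] "some" : S
      [3,5] NP\S   >
        [3,4] "liked" : (NP\S)/PP
        [4,5] "under" : PP
    [5,6] "cat" : (S\(S\NP))\NP

[0,1] (S\NP)/N  lex  "song"
[1,2] N  lex  "sent"
[0,2] S\NP  >  k=1
[2,3] S  lex  "some"
[3,4] (NP\S)/PP  lex  "liked"
[4,5] PP  lex  "under"
[3,5] NP\S  >  k=4
[2,5] NP  <  k=3
[5,6] (S\(S\NP))\NP  lex  "cat"
[2,6] S\(S\NP)  <  k=5
[0,6] S  <  k=2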